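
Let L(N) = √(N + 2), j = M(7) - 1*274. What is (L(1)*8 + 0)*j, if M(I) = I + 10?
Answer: -2056*√3 ≈ -3561.1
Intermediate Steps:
M(I) = 10 + I
j = -257 (j = (10 + 7) - 1*274 = 17 - 274 = -257)
L(N) = √(2 + N)
(L(1)*8 + 0)*j = (√(2 + 1)*8 + 0)*(-257) = (√3*8 + 0)*(-257) = (8*√3 + 0)*(-257) = (8*√3)*(-257) = -2056*√3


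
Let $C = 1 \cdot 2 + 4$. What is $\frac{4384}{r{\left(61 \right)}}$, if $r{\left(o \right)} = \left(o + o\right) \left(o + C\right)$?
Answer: $\frac{2192}{4087} \approx 0.53633$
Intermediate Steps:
$C = 6$ ($C = 2 + 4 = 6$)
$r{\left(o \right)} = 2 o \left(6 + o\right)$ ($r{\left(o \right)} = \left(o + o\right) \left(o + 6\right) = 2 o \left(6 + o\right)$)
$\frac{4384}{r{\left(61 \right)}} = \frac{4384}{2 \cdot 61 \left(6 + 61\right)} = \frac{4384}{2 \cdot 61 \cdot 67} = \frac{4384}{8174} = 4384 \cdot \frac{1}{8174} = \frac{2192}{4087}$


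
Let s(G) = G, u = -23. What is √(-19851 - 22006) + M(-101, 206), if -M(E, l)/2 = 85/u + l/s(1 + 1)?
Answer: -4568/23 + I*√41857 ≈ -198.61 + 204.59*I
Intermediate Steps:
M(E, l) = 170/23 - l (M(E, l) = -2*(85/(-23) + l/(1 + 1)) = -2*(85*(-1/23) + l/2) = -2*(-85/23 + l*(½)) = -2*(-85/23 + l/2) = 170/23 - l)
√(-19851 - 22006) + M(-101, 206) = √(-19851 - 22006) + (170/23 - 1*206) = √(-41857) + (170/23 - 206) = I*√41857 - 4568/23 = -4568/23 + I*√41857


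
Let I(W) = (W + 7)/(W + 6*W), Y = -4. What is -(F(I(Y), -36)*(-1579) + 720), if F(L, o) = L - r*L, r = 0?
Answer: -24897/28 ≈ -889.18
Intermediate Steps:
I(W) = (7 + W)/(7*W) (I(W) = (7 + W)/((7*W)) = (7 + W)*(1/(7*W)) = (7 + W)/(7*W))
F(L, o) = L (F(L, o) = L - 0*L = L - 1*0 = L + 0 = L)
-(F(I(Y), -36)*(-1579) + 720) = -(((⅐)*(7 - 4)/(-4))*(-1579) + 720) = -(((⅐)*(-¼)*3)*(-1579) + 720) = -(-3/28*(-1579) + 720) = -(4737/28 + 720) = -1*24897/28 = -24897/28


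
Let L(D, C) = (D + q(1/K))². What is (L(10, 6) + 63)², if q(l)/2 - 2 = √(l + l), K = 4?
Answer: 69689 + 14616*√2 ≈ 90359.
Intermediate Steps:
q(l) = 4 + 2*√2*√l (q(l) = 4 + 2*√(l + l) = 4 + 2*√(2*l) = 4 + 2*(√2*√l) = 4 + 2*√2*√l)
L(D, C) = (4 + D + √2)² (L(D, C) = (D + (4 + 2*√2*√(1/4)))² = (D + (4 + 2*√2*√(¼)))² = (D + (4 + 2*√2*(½)))² = (D + (4 + √2))² = (4 + D + √2)²)
(L(10, 6) + 63)² = ((4 + 10 + √2)² + 63)² = ((14 + √2)² + 63)² = (63 + (14 + √2)²)²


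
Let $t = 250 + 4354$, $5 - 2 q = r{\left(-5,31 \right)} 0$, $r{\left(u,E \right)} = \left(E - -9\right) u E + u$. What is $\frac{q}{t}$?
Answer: $\frac{5}{9208} \approx 0.00054301$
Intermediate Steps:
$r{\left(u,E \right)} = u + E u \left(9 + E\right)$ ($r{\left(u,E \right)} = \left(E + 9\right) u E + u = \left(9 + E\right) u E + u = u \left(9 + E\right) E + u = E u \left(9 + E\right) + u = u + E u \left(9 + E\right)$)
$q = \frac{5}{2}$ ($q = \frac{5}{2} - \frac{- 5 \left(1 + 31^{2} + 9 \cdot 31\right) 0}{2} = \frac{5}{2} - \frac{- 5 \left(1 + 961 + 279\right) 0}{2} = \frac{5}{2} - \frac{\left(-5\right) 1241 \cdot 0}{2} = \frac{5}{2} - \frac{\left(-6205\right) 0}{2} = \frac{5}{2} - 0 = \frac{5}{2} + 0 = \frac{5}{2} \approx 2.5$)
$t = 4604$
$\frac{q}{t} = \frac{5}{2 \cdot 4604} = \frac{5}{2} \cdot \frac{1}{4604} = \frac{5}{9208}$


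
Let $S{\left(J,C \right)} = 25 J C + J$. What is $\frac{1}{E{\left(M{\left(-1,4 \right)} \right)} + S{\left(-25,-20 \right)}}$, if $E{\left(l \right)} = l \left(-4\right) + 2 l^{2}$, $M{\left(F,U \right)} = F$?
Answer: $\frac{1}{12481} \approx 8.0122 \cdot 10^{-5}$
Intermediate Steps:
$S{\left(J,C \right)} = J + 25 C J$ ($S{\left(J,C \right)} = 25 C J + J = J + 25 C J$)
$E{\left(l \right)} = - 4 l + 2 l^{2}$
$\frac{1}{E{\left(M{\left(-1,4 \right)} \right)} + S{\left(-25,-20 \right)}} = \frac{1}{2 \left(-1\right) \left(-2 - 1\right) - 25 \left(1 + 25 \left(-20\right)\right)} = \frac{1}{2 \left(-1\right) \left(-3\right) - 25 \left(1 - 500\right)} = \frac{1}{6 - -12475} = \frac{1}{6 + 12475} = \frac{1}{12481}$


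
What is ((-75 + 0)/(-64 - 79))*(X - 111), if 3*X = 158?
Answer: -4375/143 ≈ -30.594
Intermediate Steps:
X = 158/3 (X = (1/3)*158 = 158/3 ≈ 52.667)
((-75 + 0)/(-64 - 79))*(X - 111) = ((-75 + 0)/(-64 - 79))*(158/3 - 111) = -75/(-143)*(-175/3) = -75*(-1/143)*(-175/3) = (75/143)*(-175/3) = -4375/143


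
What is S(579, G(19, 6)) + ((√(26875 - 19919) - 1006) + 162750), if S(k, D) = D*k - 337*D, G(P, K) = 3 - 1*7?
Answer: 160776 + 2*√1739 ≈ 1.6086e+5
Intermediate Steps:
G(P, K) = -4 (G(P, K) = 3 - 7 = -4)
S(k, D) = -337*D + D*k
S(579, G(19, 6)) + ((√(26875 - 19919) - 1006) + 162750) = -4*(-337 + 579) + ((√(26875 - 19919) - 1006) + 162750) = -4*242 + ((√6956 - 1006) + 162750) = -968 + ((2*√1739 - 1006) + 162750) = -968 + ((-1006 + 2*√1739) + 162750) = -968 + (161744 + 2*√1739) = 160776 + 2*√1739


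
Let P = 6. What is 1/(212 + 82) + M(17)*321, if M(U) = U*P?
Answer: 9626149/294 ≈ 32742.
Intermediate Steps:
M(U) = 6*U (M(U) = U*6 = 6*U)
1/(212 + 82) + M(17)*321 = 1/(212 + 82) + (6*17)*321 = 1/294 + 102*321 = 1/294 + 32742 = 9626149/294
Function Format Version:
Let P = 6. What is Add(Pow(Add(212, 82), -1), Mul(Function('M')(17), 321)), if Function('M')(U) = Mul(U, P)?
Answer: Rational(9626149, 294) ≈ 32742.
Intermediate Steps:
Function('M')(U) = Mul(6, U) (Function('M')(U) = Mul(U, 6) = Mul(6, U))
Add(Pow(Add(212, 82), -1), Mul(Function('M')(17), 321)) = Add(Pow(Add(212, 82), -1), Mul(Mul(6, 17), 321)) = Add(Pow(294, -1), Mul(102, 321)) = Add(Rational(1, 294), 32742) = Rational(9626149, 294)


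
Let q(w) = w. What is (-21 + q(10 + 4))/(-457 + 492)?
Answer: -⅕ ≈ -0.20000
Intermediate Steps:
(-21 + q(10 + 4))/(-457 + 492) = (-21 + (10 + 4))/(-457 + 492) = (-21 + 14)/35 = -7*1/35 = -⅕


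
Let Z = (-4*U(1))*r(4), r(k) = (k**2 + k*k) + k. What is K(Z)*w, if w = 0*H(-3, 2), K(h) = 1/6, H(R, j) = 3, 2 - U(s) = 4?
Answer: 0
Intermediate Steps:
U(s) = -2 (U(s) = 2 - 1*4 = 2 - 4 = -2)
r(k) = k + 2*k**2 (r(k) = (k**2 + k**2) + k = 2*k**2 + k = k + 2*k**2)
Z = 288 (Z = (-4*(-2))*(4*(1 + 2*4)) = 8*(4*(1 + 8)) = 8*(4*9) = 8*36 = 288)
K(h) = 1/6
w = 0 (w = 0*3 = 0)
K(Z)*w = (1/6)*0 = 0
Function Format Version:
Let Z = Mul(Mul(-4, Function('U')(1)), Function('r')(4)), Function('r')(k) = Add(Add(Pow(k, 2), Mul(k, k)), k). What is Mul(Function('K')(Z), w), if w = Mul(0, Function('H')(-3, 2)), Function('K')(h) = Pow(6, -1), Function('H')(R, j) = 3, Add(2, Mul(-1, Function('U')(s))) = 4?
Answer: 0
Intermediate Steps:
Function('U')(s) = -2 (Function('U')(s) = Add(2, Mul(-1, 4)) = Add(2, -4) = -2)
Function('r')(k) = Add(k, Mul(2, Pow(k, 2))) (Function('r')(k) = Add(Add(Pow(k, 2), Pow(k, 2)), k) = Add(Mul(2, Pow(k, 2)), k) = Add(k, Mul(2, Pow(k, 2))))
Z = 288 (Z = Mul(Mul(-4, -2), Mul(4, Add(1, Mul(2, 4)))) = Mul(8, Mul(4, Add(1, 8))) = Mul(8, Mul(4, 9)) = Mul(8, 36) = 288)
Function('K')(h) = Rational(1, 6)
w = 0 (w = Mul(0, 3) = 0)
Mul(Function('K')(Z), w) = Mul(Rational(1, 6), 0) = 0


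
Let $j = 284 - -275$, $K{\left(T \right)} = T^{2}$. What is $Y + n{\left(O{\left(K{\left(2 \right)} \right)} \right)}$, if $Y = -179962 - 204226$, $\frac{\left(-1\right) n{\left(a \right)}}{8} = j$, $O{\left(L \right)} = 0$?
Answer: $-388660$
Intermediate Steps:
$j = 559$ ($j = 284 + 275 = 559$)
$n{\left(a \right)} = -4472$ ($n{\left(a \right)} = \left(-8\right) 559 = -4472$)
$Y = -384188$
$Y + n{\left(O{\left(K{\left(2 \right)} \right)} \right)} = -384188 - 4472 = -388660$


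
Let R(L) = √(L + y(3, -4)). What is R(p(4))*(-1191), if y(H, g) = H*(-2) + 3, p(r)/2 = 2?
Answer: -1191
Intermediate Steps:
p(r) = 4 (p(r) = 2*2 = 4)
y(H, g) = 3 - 2*H (y(H, g) = -2*H + 3 = 3 - 2*H)
R(L) = √(-3 + L) (R(L) = √(L + (3 - 2*3)) = √(L + (3 - 6)) = √(L - 3) = √(-3 + L))
R(p(4))*(-1191) = √(-3 + 4)*(-1191) = √1*(-1191) = 1*(-1191) = -1191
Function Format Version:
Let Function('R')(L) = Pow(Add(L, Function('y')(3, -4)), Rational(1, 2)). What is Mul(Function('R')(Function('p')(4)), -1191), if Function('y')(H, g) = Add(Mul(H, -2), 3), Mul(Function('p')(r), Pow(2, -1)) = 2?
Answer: -1191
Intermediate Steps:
Function('p')(r) = 4 (Function('p')(r) = Mul(2, 2) = 4)
Function('y')(H, g) = Add(3, Mul(-2, H)) (Function('y')(H, g) = Add(Mul(-2, H), 3) = Add(3, Mul(-2, H)))
Function('R')(L) = Pow(Add(-3, L), Rational(1, 2)) (Function('R')(L) = Pow(Add(L, Add(3, Mul(-2, 3))), Rational(1, 2)) = Pow(Add(L, Add(3, -6)), Rational(1, 2)) = Pow(Add(L, -3), Rational(1, 2)) = Pow(Add(-3, L), Rational(1, 2)))
Mul(Function('R')(Function('p')(4)), -1191) = Mul(Pow(Add(-3, 4), Rational(1, 2)), -1191) = Mul(Pow(1, Rational(1, 2)), -1191) = Mul(1, -1191) = -1191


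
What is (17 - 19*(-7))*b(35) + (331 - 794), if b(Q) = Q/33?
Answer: -3343/11 ≈ -303.91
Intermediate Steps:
b(Q) = Q/33 (b(Q) = Q*(1/33) = Q/33)
(17 - 19*(-7))*b(35) + (331 - 794) = (17 - 19*(-7))*((1/33)*35) + (331 - 794) = (17 + 133)*(35/33) - 463 = 150*(35/33) - 463 = 1750/11 - 463 = -3343/11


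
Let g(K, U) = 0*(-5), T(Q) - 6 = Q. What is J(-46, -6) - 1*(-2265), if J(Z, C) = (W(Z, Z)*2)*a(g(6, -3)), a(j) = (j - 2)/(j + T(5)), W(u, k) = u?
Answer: 25099/11 ≈ 2281.7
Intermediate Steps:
T(Q) = 6 + Q
g(K, U) = 0
a(j) = (-2 + j)/(11 + j) (a(j) = (j - 2)/(j + (6 + 5)) = (-2 + j)/(j + 11) = (-2 + j)/(11 + j))
J(Z, C) = -4*Z/11 (J(Z, C) = (Z*2)*((-2 + 0)/(11 + 0)) = (2*Z)*(-2/11) = -4*Z/11)
J(-46, -6) - 1*(-2265) = -4/11*(-46) - 1*(-2265) = 184/11 + 2265 = 25099/11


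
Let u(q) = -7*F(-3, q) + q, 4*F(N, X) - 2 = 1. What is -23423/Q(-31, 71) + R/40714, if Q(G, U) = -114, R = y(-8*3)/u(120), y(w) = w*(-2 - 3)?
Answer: 24317925601/118355598 ≈ 205.46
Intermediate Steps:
F(N, X) = 3/4 (F(N, X) = 1/2 + (1/4)*1 = 1/2 + 1/4 = 3/4)
y(w) = -5*w (y(w) = w*(-5) = -5*w)
u(q) = -21/4 + q (u(q) = -7*3/4 + q = -21/4 + q)
R = 160/153 (R = (-(-40)*3)/(-21/4 + 120) = (-5*(-24))/(459/4) = 120*(4/459) = 160/153 ≈ 1.0458)
-23423/Q(-31, 71) + R/40714 = -23423/(-114) + (160/153)/40714 = -23423*(-1/114) + (160/153)*(1/40714) = 23423/114 + 80/3114621 = 24317925601/118355598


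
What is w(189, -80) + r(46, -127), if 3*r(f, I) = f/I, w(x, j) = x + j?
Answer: 41483/381 ≈ 108.88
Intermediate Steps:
w(x, j) = j + x
r(f, I) = f/(3*I) (r(f, I) = (f/I)/3 = f/(3*I))
w(189, -80) + r(46, -127) = (-80 + 189) + (1/3)*46/(-127) = 109 + (1/3)*46*(-1/127) = 109 - 46/381 = 41483/381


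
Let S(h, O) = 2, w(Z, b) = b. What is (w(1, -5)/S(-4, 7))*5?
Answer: -25/2 ≈ -12.500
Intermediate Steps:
(w(1, -5)/S(-4, 7))*5 = -5/2*5 = -25/2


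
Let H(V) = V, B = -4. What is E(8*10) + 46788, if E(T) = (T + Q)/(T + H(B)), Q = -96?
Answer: 888968/19 ≈ 46788.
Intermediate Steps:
E(T) = (-96 + T)/(-4 + T) (E(T) = (T - 96)/(T - 4) = (-96 + T)/(-4 + T))
E(8*10) + 46788 = (-96 + 8*10)/(-4 + 8*10) + 46788 = (-96 + 80)/(-4 + 80) + 46788 = -16/76 + 46788 = (1/76)*(-16) + 46788 = -4/19 + 46788 = 888968/19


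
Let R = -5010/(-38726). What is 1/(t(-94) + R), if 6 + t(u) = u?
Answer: -19363/1933795 ≈ -0.010013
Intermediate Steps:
R = 2505/19363 (R = -5010*(-1/38726) = 2505/19363 ≈ 0.12937)
t(u) = -6 + u
1/(t(-94) + R) = 1/((-6 - 94) + 2505/19363) = 1/(-100 + 2505/19363) = 1/(-1933795/19363) = -19363/1933795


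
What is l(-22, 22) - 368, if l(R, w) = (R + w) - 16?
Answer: -384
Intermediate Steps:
l(R, w) = -16 + R + w
l(-22, 22) - 368 = (-16 - 22 + 22) - 368 = -16 - 368 = -384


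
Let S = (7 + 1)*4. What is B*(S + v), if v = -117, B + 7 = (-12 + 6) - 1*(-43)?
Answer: -2550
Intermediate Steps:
B = 30 (B = -7 + ((-12 + 6) - 1*(-43)) = -7 + (-6 + 43) = -7 + 37 = 30)
S = 32 (S = 8*4 = 32)
B*(S + v) = 30*(32 - 117) = 30*(-85) = -2550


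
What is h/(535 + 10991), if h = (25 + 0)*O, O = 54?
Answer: 225/1921 ≈ 0.11713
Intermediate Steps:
h = 1350 (h = (25 + 0)*54 = 25*54 = 1350)
h/(535 + 10991) = 1350/(535 + 10991) = 1350/11526 = 1350*(1/11526) = 225/1921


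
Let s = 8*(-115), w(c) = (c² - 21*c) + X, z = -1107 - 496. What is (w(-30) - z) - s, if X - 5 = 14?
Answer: 4072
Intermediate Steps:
X = 19 (X = 5 + 14 = 19)
z = -1603
w(c) = 19 + c² - 21*c (w(c) = (c² - 21*c) + 19 = 19 + c² - 21*c)
s = -920
(w(-30) - z) - s = ((19 + (-30)² - 21*(-30)) - 1*(-1603)) - 1*(-920) = ((19 + 900 + 630) + 1603) + 920 = (1549 + 1603) + 920 = 3152 + 920 = 4072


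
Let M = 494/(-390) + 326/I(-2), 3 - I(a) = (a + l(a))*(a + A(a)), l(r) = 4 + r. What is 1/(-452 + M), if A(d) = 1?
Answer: -5/1723 ≈ -0.0029019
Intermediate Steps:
I(a) = 3 - (1 + a)*(4 + 2*a) (I(a) = 3 - (a + (4 + a))*(a + 1) = 3 - (4 + 2*a)*(1 + a) = 3 - (1 + a)*(4 + 2*a))
M = 537/5 (M = 494/(-390) + 326/(-1 - 6*(-2) - 2*(-2)²) = 494*(-1/390) + 326/(-1 + 12 - 2*4) = -19/15 + 326/(-1 + 12 - 8) = -19/15 + 326/3 = 537/5 ≈ 107.40)
1/(-452 + M) = 1/(-452 + 537/5) = 1/(-1723/5) = -5/1723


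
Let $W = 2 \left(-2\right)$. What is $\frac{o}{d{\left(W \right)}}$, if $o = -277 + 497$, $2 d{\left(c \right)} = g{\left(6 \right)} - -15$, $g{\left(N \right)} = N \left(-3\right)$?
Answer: $- \frac{440}{3} \approx -146.67$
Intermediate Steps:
$g{\left(N \right)} = - 3 N$
$W = -4$
$d{\left(c \right)} = - \frac{3}{2}$ ($d{\left(c \right)} = \frac{\left(-3\right) 6 - -15}{2} = \frac{-18 + 15}{2} = \frac{1}{2} \left(-3\right) = - \frac{3}{2}$)
$o = 220$
$\frac{o}{d{\left(W \right)}} = \frac{220}{- \frac{3}{2}} = 220 \left(- \frac{2}{3}\right) = - \frac{440}{3}$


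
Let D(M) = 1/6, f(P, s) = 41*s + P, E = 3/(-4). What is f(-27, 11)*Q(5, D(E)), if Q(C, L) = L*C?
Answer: 1060/3 ≈ 353.33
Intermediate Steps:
E = -¾ (E = 3*(-¼) = -¾ ≈ -0.75000)
f(P, s) = P + 41*s
D(M) = ⅙
Q(C, L) = C*L
f(-27, 11)*Q(5, D(E)) = (-27 + 41*11)*(5*(⅙)) = (-27 + 451)*(⅚) = 424*(⅚) = 1060/3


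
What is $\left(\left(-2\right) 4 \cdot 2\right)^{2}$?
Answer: $256$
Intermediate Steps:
$\left(\left(-2\right) 4 \cdot 2\right)^{2} = \left(\left(-8\right) 2\right)^{2} = \left(-16\right)^{2} = 256$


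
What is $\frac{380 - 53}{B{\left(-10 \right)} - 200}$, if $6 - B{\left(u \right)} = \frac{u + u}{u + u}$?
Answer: $- \frac{109}{65} \approx -1.6769$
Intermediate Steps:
$B{\left(u \right)} = 5$ ($B{\left(u \right)} = 6 - \frac{u + u}{u + u} = 6 - \frac{2 u}{2 u} = 6 - 2 u \frac{1}{2 u} = 6 - 1 = 5$)
$\frac{380 - 53}{B{\left(-10 \right)} - 200} = \frac{380 - 53}{5 - 200} = \frac{327}{-195} = 327 \left(- \frac{1}{195}\right) = - \frac{109}{65}$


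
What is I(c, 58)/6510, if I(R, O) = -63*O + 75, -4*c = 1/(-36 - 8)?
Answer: -1193/2170 ≈ -0.54977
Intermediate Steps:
c = 1/176 (c = -1/(4*(-36 - 8)) = -¼/(-44) = -¼*(-1/44) = 1/176 ≈ 0.0056818)
I(R, O) = 75 - 63*O
I(c, 58)/6510 = (75 - 63*58)/6510 = (75 - 3654)*(1/6510) = -3579*1/6510 = -1193/2170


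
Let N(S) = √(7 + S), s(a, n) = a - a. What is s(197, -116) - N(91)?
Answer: -7*√2 ≈ -9.8995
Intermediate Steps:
s(a, n) = 0
s(197, -116) - N(91) = 0 - √(7 + 91) = 0 - √98 = 0 - 7*√2 = -7*√2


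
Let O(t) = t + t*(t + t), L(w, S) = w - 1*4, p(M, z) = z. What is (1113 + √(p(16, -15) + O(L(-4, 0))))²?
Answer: (1113 + √105)² ≈ 1.2617e+6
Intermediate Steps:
L(w, S) = -4 + w (L(w, S) = w - 4 = -4 + w)
O(t) = t + 2*t² (O(t) = t + t*(2*t) = t + 2*t²)
(1113 + √(p(16, -15) + O(L(-4, 0))))² = (1113 + √(-15 + (-4 - 4)*(1 + 2*(-4 - 4))))² = (1113 + √(-15 - 8*(1 + 2*(-8))))² = (1113 + √(-15 - 8*(1 - 16)))² = (1113 + √(-15 - 8*(-15)))² = (1113 + √(-15 + 120))² = (1113 + √105)²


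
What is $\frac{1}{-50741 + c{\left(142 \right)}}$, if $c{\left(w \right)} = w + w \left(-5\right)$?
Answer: $- \frac{1}{51309} \approx -1.949 \cdot 10^{-5}$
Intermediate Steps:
$c{\left(w \right)} = - 4 w$ ($c{\left(w \right)} = w - 5 w = - 4 w$)
$\frac{1}{-50741 + c{\left(142 \right)}} = \frac{1}{-50741 - 568} = \frac{1}{-51309} = - \frac{1}{51309}$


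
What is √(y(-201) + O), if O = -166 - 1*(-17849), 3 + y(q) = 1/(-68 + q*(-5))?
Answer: √15522492857/937 ≈ 132.97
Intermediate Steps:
y(q) = -3 + 1/(-68 - 5*q) (y(q) = -3 + 1/(-68 + q*(-5)) = -3 + 1/(-68 - 5*q))
O = 17683 (O = -166 + 17849 = 17683)
√(y(-201) + O) = √(5*(-41 - 3*(-201))/(68 + 5*(-201)) + 17683) = √(5*(-41 + 603)/(68 - 1005) + 17683) = √(5*562/(-937) + 17683) = √(5*(-1/937)*562 + 17683) = √(-2810/937 + 17683) = √(16566161/937) = √15522492857/937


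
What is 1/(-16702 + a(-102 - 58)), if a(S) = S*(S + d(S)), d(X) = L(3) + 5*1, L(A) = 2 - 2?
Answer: 1/8098 ≈ 0.00012349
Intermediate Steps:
L(A) = 0
d(X) = 5 (d(X) = 0 + 5*1 = 0 + 5 = 5)
a(S) = S*(5 + S) (a(S) = S*(S + 5) = S*(5 + S))
1/(-16702 + a(-102 - 58)) = 1/(-16702 + (-102 - 58)*(5 + (-102 - 58))) = 1/(-16702 - 160*(5 - 160)) = 1/(-16702 - 160*(-155)) = 1/(-16702 + 24800) = 1/8098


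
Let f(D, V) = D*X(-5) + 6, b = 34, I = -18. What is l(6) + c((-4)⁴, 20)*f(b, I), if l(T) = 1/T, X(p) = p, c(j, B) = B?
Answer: -19679/6 ≈ -3279.8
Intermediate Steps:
f(D, V) = 6 - 5*D (f(D, V) = D*(-5) + 6 = -5*D + 6 = 6 - 5*D)
l(6) + c((-4)⁴, 20)*f(b, I) = 1/6 + 20*(6 - 5*34) = ⅙ + 20*(6 - 170) = ⅙ + 20*(-164) = ⅙ - 3280 = -19679/6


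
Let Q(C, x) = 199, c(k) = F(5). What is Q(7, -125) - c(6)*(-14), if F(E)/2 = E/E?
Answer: 227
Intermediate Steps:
F(E) = 2 (F(E) = 2*(E/E) = 2*1 = 2)
c(k) = 2
Q(7, -125) - c(6)*(-14) = 199 - 2*(-14) = 199 - 1*(-28) = 199 + 28 = 227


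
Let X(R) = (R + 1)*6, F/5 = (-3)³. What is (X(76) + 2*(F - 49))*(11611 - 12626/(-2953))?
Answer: 3224191446/2953 ≈ 1.0918e+6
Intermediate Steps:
F = -135 (F = 5*(-3)³ = 5*(-27) = -135)
X(R) = 6 + 6*R (X(R) = (1 + R)*6 = 6 + 6*R)
(X(76) + 2*(F - 49))*(11611 - 12626/(-2953)) = ((6 + 6*76) + 2*(-135 - 49))*(11611 - 12626/(-2953)) = ((6 + 456) + 2*(-184))*(11611 - 12626*(-1/2953)) = (462 - 368)*(11611 + 12626/2953) = 94*(34299909/2953) = 3224191446/2953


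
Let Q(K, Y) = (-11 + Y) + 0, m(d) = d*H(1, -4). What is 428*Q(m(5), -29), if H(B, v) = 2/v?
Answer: -17120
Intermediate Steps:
m(d) = -d/2 (m(d) = d*(2/(-4)) = d*(2*(-¼)) = d*(-½) = -d/2)
Q(K, Y) = -11 + Y
428*Q(m(5), -29) = 428*(-11 - 29) = 428*(-40) = -17120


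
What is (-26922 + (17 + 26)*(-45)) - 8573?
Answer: -37430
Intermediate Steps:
(-26922 + (17 + 26)*(-45)) - 8573 = (-26922 + 43*(-45)) - 8573 = (-26922 - 1935) - 8573 = -28857 - 8573 = -37430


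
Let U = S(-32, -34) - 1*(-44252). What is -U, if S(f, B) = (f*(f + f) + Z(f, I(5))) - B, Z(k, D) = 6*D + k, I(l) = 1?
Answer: -46308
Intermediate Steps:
Z(k, D) = k + 6*D
S(f, B) = 6 + f - B + 2*f² (S(f, B) = (f*(f + f) + (f + 6*1)) - B = (f*(2*f) + (f + 6)) - B = (2*f² + (6 + f)) - B = (6 + f + 2*f²) - B = 6 + f - B + 2*f²)
U = 46308 (U = (6 - 32 - 1*(-34) + 2*(-32)²) - 1*(-44252) = (6 - 32 + 34 + 2*1024) + 44252 = (6 - 32 + 34 + 2048) + 44252 = 2056 + 44252 = 46308)
-U = -1*46308 = -46308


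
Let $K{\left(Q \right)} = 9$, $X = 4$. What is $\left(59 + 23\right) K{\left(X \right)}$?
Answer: $738$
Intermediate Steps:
$\left(59 + 23\right) K{\left(X \right)} = \left(59 + 23\right) 9 = 82 \cdot 9 = 738$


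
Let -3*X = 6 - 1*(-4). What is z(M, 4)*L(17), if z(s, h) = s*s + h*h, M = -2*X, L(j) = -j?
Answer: -9248/9 ≈ -1027.6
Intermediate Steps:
X = -10/3 (X = -(6 - 1*(-4))/3 = -(6 + 4)/3 = -1/3*10 = -10/3 ≈ -3.3333)
M = 20/3 (M = -2*(-10/3) = 20/3 ≈ 6.6667)
z(s, h) = h**2 + s**2 (z(s, h) = s**2 + h**2 = h**2 + s**2)
z(M, 4)*L(17) = (4**2 + (20/3)**2)*(-1*17) = (16 + 400/9)*(-17) = (544/9)*(-17) = -9248/9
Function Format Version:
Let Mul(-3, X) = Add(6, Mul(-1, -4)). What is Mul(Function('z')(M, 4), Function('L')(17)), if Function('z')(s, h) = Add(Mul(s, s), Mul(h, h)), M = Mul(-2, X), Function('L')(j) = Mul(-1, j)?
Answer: Rational(-9248, 9) ≈ -1027.6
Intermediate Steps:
X = Rational(-10, 3) (X = Mul(Rational(-1, 3), Add(6, Mul(-1, -4))) = Mul(Rational(-1, 3), Add(6, 4)) = Mul(Rational(-1, 3), 10) = Rational(-10, 3) ≈ -3.3333)
M = Rational(20, 3) (M = Mul(-2, Rational(-10, 3)) = Rational(20, 3) ≈ 6.6667)
Function('z')(s, h) = Add(Pow(h, 2), Pow(s, 2)) (Function('z')(s, h) = Add(Pow(s, 2), Pow(h, 2)) = Add(Pow(h, 2), Pow(s, 2)))
Mul(Function('z')(M, 4), Function('L')(17)) = Mul(Add(Pow(4, 2), Pow(Rational(20, 3), 2)), Mul(-1, 17)) = Mul(Add(16, Rational(400, 9)), -17) = Mul(Rational(544, 9), -17) = Rational(-9248, 9)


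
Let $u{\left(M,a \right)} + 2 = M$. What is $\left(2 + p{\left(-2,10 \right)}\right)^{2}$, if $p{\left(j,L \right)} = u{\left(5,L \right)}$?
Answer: $25$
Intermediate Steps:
$u{\left(M,a \right)} = -2 + M$
$p{\left(j,L \right)} = 3$ ($p{\left(j,L \right)} = -2 + 5 = 3$)
$\left(2 + p{\left(-2,10 \right)}\right)^{2} = \left(2 + 3\right)^{2} = 5^{2} = 25$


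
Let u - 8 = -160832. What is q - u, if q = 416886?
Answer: 577710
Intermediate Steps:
u = -160824 (u = 8 - 160832 = -160824)
q - u = 416886 - 1*(-160824) = 416886 + 160824 = 577710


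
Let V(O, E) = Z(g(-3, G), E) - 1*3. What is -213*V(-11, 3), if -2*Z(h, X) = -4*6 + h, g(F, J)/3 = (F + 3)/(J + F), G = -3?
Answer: -1917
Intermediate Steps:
g(F, J) = 3*(3 + F)/(F + J) (g(F, J) = 3*((F + 3)/(J + F)) = 3*((3 + F)/(F + J)) = 3*(3 + F)/(F + J))
Z(h, X) = 12 - h/2 (Z(h, X) = -(-4*6 + h)/2 = -(-24 + h)/2 = 12 - h/2)
V(O, E) = 9 (V(O, E) = (12 - 3*(3 - 3)/(2*(-3 - 3))) - 1*3 = (12 - 3*0/(2*(-6))) - 3 = (12 - 3*(-1)*0/(2*6)) - 3 = (12 - ½*0) - 3 = (12 + 0) - 3 = 12 - 3 = 9)
-213*V(-11, 3) = -213*9 = -1917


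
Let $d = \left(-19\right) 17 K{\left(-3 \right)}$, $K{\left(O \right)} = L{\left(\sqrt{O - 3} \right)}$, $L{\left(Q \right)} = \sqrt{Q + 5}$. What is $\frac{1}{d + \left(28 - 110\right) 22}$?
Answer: $- \frac{1}{1804 + 323 \sqrt{5 + i \sqrt{6}}} \approx -0.00039092 + 2.6419 \cdot 10^{-5} i$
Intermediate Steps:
$L{\left(Q \right)} = \sqrt{5 + Q}$
$K{\left(O \right)} = \sqrt{5 + \sqrt{-3 + O}}$ ($K{\left(O \right)} = \sqrt{5 + \sqrt{O - 3}} = \sqrt{5 + \sqrt{-3 + O}}$)
$d = - 323 \sqrt{5 + i \sqrt{6}}$ ($d = \left(-19\right) 17 \sqrt{5 + \sqrt{-3 - 3}} = - 323 \sqrt{5 + \sqrt{-6}} = - 323 \sqrt{5 + i \sqrt{6}} \approx -742.47 - 172.1 i$)
$\frac{1}{d + \left(28 - 110\right) 22} = \frac{1}{- 323 \sqrt{5 + i \sqrt{6}} + \left(28 - 110\right) 22} = \frac{1}{- 323 \sqrt{5 + i \sqrt{6}} - 1804} = \frac{1}{-1804 - 323 \sqrt{5 + i \sqrt{6}}}$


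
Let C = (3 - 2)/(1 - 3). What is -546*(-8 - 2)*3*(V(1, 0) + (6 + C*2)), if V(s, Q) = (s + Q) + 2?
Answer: 131040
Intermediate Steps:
V(s, Q) = 2 + Q + s (V(s, Q) = (Q + s) + 2 = 2 + Q + s)
C = -½ (C = 1/(-2) = 1*(-½) = -½ ≈ -0.50000)
-546*(-8 - 2)*3*(V(1, 0) + (6 + C*2)) = -546*(-8 - 2)*3*((2 + 0 + 1) + (6 - ½*2)) = -(-5460)*3*(3 + (6 - 1)) = -(-5460)*3*(3 + 5) = -(-5460)*3*8 = -(-5460)*24 = -546*(-240) = 131040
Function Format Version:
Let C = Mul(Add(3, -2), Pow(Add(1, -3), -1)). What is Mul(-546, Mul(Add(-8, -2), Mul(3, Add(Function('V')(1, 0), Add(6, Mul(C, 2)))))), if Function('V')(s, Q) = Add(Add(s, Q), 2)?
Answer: 131040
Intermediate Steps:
Function('V')(s, Q) = Add(2, Q, s) (Function('V')(s, Q) = Add(Add(Q, s), 2) = Add(2, Q, s))
C = Rational(-1, 2) (C = Mul(1, Pow(-2, -1)) = Mul(1, Rational(-1, 2)) = Rational(-1, 2) ≈ -0.50000)
Mul(-546, Mul(Add(-8, -2), Mul(3, Add(Function('V')(1, 0), Add(6, Mul(C, 2)))))) = Mul(-546, Mul(Add(-8, -2), Mul(3, Add(Add(2, 0, 1), Add(6, Mul(Rational(-1, 2), 2)))))) = Mul(-546, Mul(-10, Mul(3, Add(3, Add(6, -1))))) = Mul(-546, Mul(-10, Mul(3, Add(3, 5)))) = Mul(-546, Mul(-10, Mul(3, 8))) = Mul(-546, Mul(-10, 24)) = Mul(-546, -240) = 131040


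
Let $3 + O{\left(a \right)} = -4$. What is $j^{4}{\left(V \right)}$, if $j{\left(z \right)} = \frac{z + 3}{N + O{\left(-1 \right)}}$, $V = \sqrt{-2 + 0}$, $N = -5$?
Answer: $\frac{\left(3 + i \sqrt{2}\right)^{4}}{20736} \approx -0.0011092 + 0.0057289 i$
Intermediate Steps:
$O{\left(a \right)} = -7$ ($O{\left(a \right)} = -3 - 4 = -7$)
$V = i \sqrt{2}$ ($V = \sqrt{-2} = i \sqrt{2} \approx 1.4142 i$)
$j{\left(z \right)} = - \frac{1}{4} - \frac{z}{12}$ ($j{\left(z \right)} = \frac{z + 3}{-5 - 7} = \frac{3 + z}{-12} = \left(3 + z\right) \left(- \frac{1}{12}\right) = - \frac{1}{4} - \frac{z}{12}$)
$j^{4}{\left(V \right)} = \left(- \frac{1}{4} - \frac{i \sqrt{2}}{12}\right)^{4}$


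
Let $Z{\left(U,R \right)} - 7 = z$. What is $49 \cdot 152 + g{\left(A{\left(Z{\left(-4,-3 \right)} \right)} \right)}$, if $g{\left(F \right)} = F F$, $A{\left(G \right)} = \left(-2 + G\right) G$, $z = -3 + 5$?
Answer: $11417$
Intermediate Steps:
$z = 2$
$Z{\left(U,R \right)} = 9$ ($Z{\left(U,R \right)} = 7 + 2 = 9$)
$A{\left(G \right)} = G \left(-2 + G\right)$
$g{\left(F \right)} = F^{2}$
$49 \cdot 152 + g{\left(A{\left(Z{\left(-4,-3 \right)} \right)} \right)} = 49 \cdot 152 + \left(9 \left(-2 + 9\right)\right)^{2} = 7448 + \left(9 \cdot 7\right)^{2} = 7448 + 63^{2} = 7448 + 3969 = 11417$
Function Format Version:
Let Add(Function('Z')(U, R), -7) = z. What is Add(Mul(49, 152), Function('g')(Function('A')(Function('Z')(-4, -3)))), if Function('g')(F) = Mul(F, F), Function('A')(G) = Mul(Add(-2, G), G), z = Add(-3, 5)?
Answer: 11417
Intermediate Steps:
z = 2
Function('Z')(U, R) = 9 (Function('Z')(U, R) = Add(7, 2) = 9)
Function('A')(G) = Mul(G, Add(-2, G))
Function('g')(F) = Pow(F, 2)
Add(Mul(49, 152), Function('g')(Function('A')(Function('Z')(-4, -3)))) = Add(Mul(49, 152), Pow(Mul(9, Add(-2, 9)), 2)) = Add(7448, Pow(Mul(9, 7), 2)) = Add(7448, Pow(63, 2)) = Add(7448, 3969) = 11417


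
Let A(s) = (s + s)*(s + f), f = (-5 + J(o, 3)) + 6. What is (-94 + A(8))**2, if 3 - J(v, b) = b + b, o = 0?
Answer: 4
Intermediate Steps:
J(v, b) = 3 - 2*b (J(v, b) = 3 - (b + b) = 3 - 2*b)
f = -2 (f = (-5 + (3 - 2*3)) + 6 = (-5 + (3 - 6)) + 6 = (-5 - 3) + 6 = -8 + 6 = -2)
A(s) = 2*s*(-2 + s) (A(s) = (s + s)*(s - 2) = (2*s)*(-2 + s) = 2*s*(-2 + s))
(-94 + A(8))**2 = (-94 + 2*8*(-2 + 8))**2 = (-94 + 2*8*6)**2 = (-94 + 96)**2 = 2**2 = 4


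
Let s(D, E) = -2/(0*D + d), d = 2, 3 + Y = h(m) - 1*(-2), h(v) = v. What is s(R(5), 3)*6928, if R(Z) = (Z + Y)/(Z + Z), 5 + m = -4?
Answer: -6928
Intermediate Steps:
m = -9 (m = -5 - 4 = -9)
Y = -10 (Y = -3 + (-9 - 1*(-2)) = -3 + (-9 + 2) = -3 - 7 = -10)
R(Z) = (-10 + Z)/(2*Z) (R(Z) = (Z - 10)/(Z + Z) = (-10 + Z)/((2*Z)) = (-10 + Z)*(1/(2*Z)) = (-10 + Z)/(2*Z))
s(D, E) = -1 (s(D, E) = -2/(0*D + 2) = -2/(0 + 2) = -2/2 = -2*½ = -1)
s(R(5), 3)*6928 = -1*6928 = -6928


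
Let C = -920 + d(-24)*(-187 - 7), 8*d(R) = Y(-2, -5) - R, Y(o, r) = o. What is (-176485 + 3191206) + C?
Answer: 6026535/2 ≈ 3.0133e+6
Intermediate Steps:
d(R) = -1/4 - R/8 (d(R) = (-2 - R)/8 = -1/4 - R/8)
C = -2907/2 (C = -920 + (-1/4 - 1/8*(-24))*(-187 - 7) = -920 + (-1/4 + 3)*(-194) = -920 + (11/4)*(-194) = -920 - 1067/2 = -2907/2 ≈ -1453.5)
(-176485 + 3191206) + C = (-176485 + 3191206) - 2907/2 = 3014721 - 2907/2 = 6026535/2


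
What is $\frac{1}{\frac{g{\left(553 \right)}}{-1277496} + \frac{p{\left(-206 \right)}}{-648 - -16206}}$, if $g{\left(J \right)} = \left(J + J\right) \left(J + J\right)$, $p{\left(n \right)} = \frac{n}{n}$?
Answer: $- \frac{414068391}{396454754} \approx -1.0444$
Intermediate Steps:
$p{\left(n \right)} = 1$
$g{\left(J \right)} = 4 J^{2}$ ($g{\left(J \right)} = 2 J 2 J = 4 J^{2}$)
$\frac{1}{\frac{g{\left(553 \right)}}{-1277496} + \frac{p{\left(-206 \right)}}{-648 - -16206}} = \frac{1}{\frac{4 \cdot 553^{2}}{-1277496} + 1 \frac{1}{-648 - -16206}} = \frac{1}{4 \cdot 305809 \left(- \frac{1}{1277496}\right) + 1 \frac{1}{-648 + 16206}} = \frac{1}{1223236 \left(- \frac{1}{1277496}\right) + 1 \cdot \frac{1}{15558}} = \frac{1}{- \frac{305809}{319374} + 1 \cdot \frac{1}{15558}} = \frac{1}{- \frac{305809}{319374} + \frac{1}{15558}} = \frac{1}{- \frac{396454754}{414068391}} = - \frac{414068391}{396454754}$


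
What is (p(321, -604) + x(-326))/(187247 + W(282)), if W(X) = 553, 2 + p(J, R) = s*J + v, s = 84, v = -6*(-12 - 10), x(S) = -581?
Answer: 26513/187800 ≈ 0.14118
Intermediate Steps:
v = 132 (v = -6*(-22) = 132)
p(J, R) = 130 + 84*J (p(J, R) = -2 + (84*J + 132) = -2 + (132 + 84*J) = 130 + 84*J)
(p(321, -604) + x(-326))/(187247 + W(282)) = ((130 + 84*321) - 581)/(187247 + 553) = ((130 + 26964) - 581)/187800 = (27094 - 581)*(1/187800) = 26513*(1/187800) = 26513/187800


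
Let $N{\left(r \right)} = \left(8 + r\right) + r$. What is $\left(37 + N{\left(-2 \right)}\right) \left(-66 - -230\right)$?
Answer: $6724$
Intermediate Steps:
$N{\left(r \right)} = 8 + 2 r$
$\left(37 + N{\left(-2 \right)}\right) \left(-66 - -230\right) = \left(37 + \left(8 + 2 \left(-2\right)\right)\right) \left(-66 - -230\right) = \left(37 + \left(8 - 4\right)\right) \left(-66 + 230\right) = \left(37 + 4\right) 164 = 41 \cdot 164 = 6724$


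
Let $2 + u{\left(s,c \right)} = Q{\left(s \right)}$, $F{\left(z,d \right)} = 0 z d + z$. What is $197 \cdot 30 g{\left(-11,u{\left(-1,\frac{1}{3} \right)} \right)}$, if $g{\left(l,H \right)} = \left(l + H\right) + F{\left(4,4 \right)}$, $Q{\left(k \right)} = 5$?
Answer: $-23640$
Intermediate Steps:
$F{\left(z,d \right)} = z$ ($F{\left(z,d \right)} = 0 d + z = 0 + z = z$)
$u{\left(s,c \right)} = 3$ ($u{\left(s,c \right)} = -2 + 5 = 3$)
$g{\left(l,H \right)} = 4 + H + l$ ($g{\left(l,H \right)} = \left(l + H\right) + 4 = \left(H + l\right) + 4 = 4 + H + l$)
$197 \cdot 30 g{\left(-11,u{\left(-1,\frac{1}{3} \right)} \right)} = 197 \cdot 30 \left(4 + 3 - 11\right) = 5910 \left(-4\right) = -23640$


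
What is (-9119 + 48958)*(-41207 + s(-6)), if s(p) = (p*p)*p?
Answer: -1650250897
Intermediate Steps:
s(p) = p³ (s(p) = p²*p = p³)
(-9119 + 48958)*(-41207 + s(-6)) = (-9119 + 48958)*(-41207 + (-6)³) = 39839*(-41207 - 216) = 39839*(-41423) = -1650250897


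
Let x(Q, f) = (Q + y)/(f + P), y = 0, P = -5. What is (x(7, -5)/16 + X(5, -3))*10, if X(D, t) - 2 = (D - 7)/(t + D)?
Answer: 153/16 ≈ 9.5625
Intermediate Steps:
x(Q, f) = Q/(-5 + f) (x(Q, f) = (Q + 0)/(f - 5) = Q/(-5 + f))
X(D, t) = 2 + (-7 + D)/(D + t) (X(D, t) = 2 + (D - 7)/(t + D) = 2 + (-7 + D)/(D + t))
(x(7, -5)/16 + X(5, -3))*10 = ((7/(-5 - 5))/16 + (-7 + 2*(-3) + 3*5)/(5 - 3))*10 = ((7/(-10))*(1/16) + (-7 - 6 + 15)/2)*10 = ((7*(-⅒))*(1/16) + (½)*2)*10 = (-7/10*1/16 + 1)*10 = (-7/160 + 1)*10 = (153/160)*10 = 153/16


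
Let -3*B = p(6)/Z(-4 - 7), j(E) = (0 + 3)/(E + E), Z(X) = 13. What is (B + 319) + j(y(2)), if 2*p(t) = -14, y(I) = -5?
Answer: 124363/390 ≈ 318.88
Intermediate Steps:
p(t) = -7 (p(t) = (1/2)*(-14) = -7)
j(E) = 3/(2*E) (j(E) = 3/((2*E)) = 3*(1/(2*E)) = 3/(2*E))
B = 7/39 (B = -(-7)/(3*13) = -1/3*(-7/13) = 7/39 ≈ 0.17949)
(B + 319) + j(y(2)) = (7/39 + 319) + (3/2)/(-5) = 12448/39 + (3/2)*(-1/5) = 12448/39 - 3/10 = 124363/390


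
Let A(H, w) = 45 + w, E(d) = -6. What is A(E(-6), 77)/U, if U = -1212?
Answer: -61/606 ≈ -0.10066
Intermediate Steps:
A(E(-6), 77)/U = (45 + 77)/(-1212) = 122*(-1/1212) = -61/606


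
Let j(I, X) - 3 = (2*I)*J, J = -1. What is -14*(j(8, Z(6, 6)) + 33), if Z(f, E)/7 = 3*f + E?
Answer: -280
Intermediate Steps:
Z(f, E) = 7*E + 21*f (Z(f, E) = 7*(3*f + E) = 7*(E + 3*f) = 7*E + 21*f)
j(I, X) = 3 - 2*I (j(I, X) = 3 + (2*I)*(-1) = 3 - 2*I)
-14*(j(8, Z(6, 6)) + 33) = -14*((3 - 2*8) + 33) = -14*((3 - 16) + 33) = -14*(-13 + 33) = -14*20 = -280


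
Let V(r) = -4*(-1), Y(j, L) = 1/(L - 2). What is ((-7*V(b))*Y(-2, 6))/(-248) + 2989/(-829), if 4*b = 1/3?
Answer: -735469/205592 ≈ -3.5773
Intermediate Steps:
Y(j, L) = 1/(-2 + L)
b = 1/12 (b = (1/4)/3 = (1/4)*(1/3) = 1/12 ≈ 0.083333)
V(r) = 4
((-7*V(b))*Y(-2, 6))/(-248) + 2989/(-829) = ((-7*4)/(-2 + 6))/(-248) + 2989/(-829) = -28/4*(-1/248) + 2989*(-1/829) = -28*1/4*(-1/248) - 2989/829 = -7*(-1/248) - 2989/829 = 7/248 - 2989/829 = -735469/205592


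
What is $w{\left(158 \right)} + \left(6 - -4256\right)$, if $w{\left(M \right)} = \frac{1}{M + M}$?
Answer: $\frac{1346793}{316} \approx 4262.0$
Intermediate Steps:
$w{\left(M \right)} = \frac{1}{2 M}$
$w{\left(158 \right)} + \left(6 - -4256\right) = \frac{1}{2 \cdot 158} + \left(6 - -4256\right) = \frac{1}{2} \cdot \frac{1}{158} + \left(6 + 4256\right) = \frac{1}{316} + 4262 = \frac{1346793}{316}$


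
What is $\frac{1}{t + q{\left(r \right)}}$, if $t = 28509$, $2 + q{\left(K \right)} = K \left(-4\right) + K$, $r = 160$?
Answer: $\frac{1}{28027} \approx 3.568 \cdot 10^{-5}$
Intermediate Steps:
$q{\left(K \right)} = -2 - 3 K$ ($q{\left(K \right)} = -2 + \left(K \left(-4\right) + K\right) = -2 + \left(- 4 K + K\right) = -2 - 3 K$)
$\frac{1}{t + q{\left(r \right)}} = \frac{1}{28509 - 482} = \frac{1}{28027}$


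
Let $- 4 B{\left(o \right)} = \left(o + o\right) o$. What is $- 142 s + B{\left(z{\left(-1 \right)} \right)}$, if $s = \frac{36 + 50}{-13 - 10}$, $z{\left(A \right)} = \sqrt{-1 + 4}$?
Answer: $\frac{24355}{46} \approx 529.46$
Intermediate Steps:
$z{\left(A \right)} = \sqrt{3}$
$B{\left(o \right)} = - \frac{o^{2}}{2}$ ($B{\left(o \right)} = - \frac{\left(o + o\right) o}{4} = - \frac{2 o o}{4} = - \frac{2 o^{2}}{4} = - \frac{o^{2}}{2}$)
$s = - \frac{86}{23}$ ($s = \frac{86}{-23} = 86 \left(- \frac{1}{23}\right) = - \frac{86}{23} \approx -3.7391$)
$- 142 s + B{\left(z{\left(-1 \right)} \right)} = \left(-142\right) \left(- \frac{86}{23}\right) - \frac{\left(\sqrt{3}\right)^{2}}{2} = \frac{12212}{23} - \frac{3}{2} = \frac{24355}{46}$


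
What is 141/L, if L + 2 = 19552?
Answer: 141/19550 ≈ 0.0072123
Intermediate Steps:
L = 19550 (L = -2 + 19552 = 19550)
141/L = 141/19550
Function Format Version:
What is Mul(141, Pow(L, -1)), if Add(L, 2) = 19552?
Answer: Rational(141, 19550) ≈ 0.0072123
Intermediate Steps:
L = 19550 (L = Add(-2, 19552) = 19550)
Mul(141, Pow(L, -1)) = Mul(141, Pow(19550, -1)) = Mul(141, Rational(1, 19550)) = Rational(141, 19550)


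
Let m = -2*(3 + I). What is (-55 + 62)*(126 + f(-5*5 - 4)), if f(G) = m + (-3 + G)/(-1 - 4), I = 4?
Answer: 4144/5 ≈ 828.80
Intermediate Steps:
m = -14 (m = -2*(3 + 4) = -2*7 = -14)
f(G) = -67/5 - G/5 (f(G) = -14 + (-3 + G)/(-1 - 4) = -14 + (-3 + G)/(-5) = -14 + (-3 + G)*(-⅕) = -14 + (⅗ - G/5) = -67/5 - G/5)
(-55 + 62)*(126 + f(-5*5 - 4)) = (-55 + 62)*(126 + (-67/5 - (-5*5 - 4)/5)) = 7*(126 + (-67/5 - (-25 - 4)/5)) = 7*(126 + (-67/5 - ⅕*(-29))) = 7*(126 + (-67/5 + 29/5)) = 7*(126 - 38/5) = 7*(592/5) = 4144/5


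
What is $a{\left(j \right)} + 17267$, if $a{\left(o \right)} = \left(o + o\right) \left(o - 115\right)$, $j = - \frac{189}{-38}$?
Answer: $\frac{11676565}{722} \approx 16173.0$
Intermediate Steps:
$j = \frac{189}{38}$ ($j = \left(-189\right) \left(- \frac{1}{38}\right) = \frac{189}{38} \approx 4.9737$)
$a{\left(o \right)} = 2 o \left(-115 + o\right)$
$a{\left(j \right)} + 17267 = 2 \cdot \frac{189}{38} \left(-115 + \frac{189}{38}\right) + 17267 = 2 \cdot \frac{189}{38} \left(- \frac{4181}{38}\right) + 17267 = - \frac{790209}{722} + 17267 = \frac{11676565}{722}$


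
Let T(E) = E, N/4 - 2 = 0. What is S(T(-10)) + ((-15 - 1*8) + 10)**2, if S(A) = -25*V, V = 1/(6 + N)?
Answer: 2341/14 ≈ 167.21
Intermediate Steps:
N = 8 (N = 8 + 4*0 = 8 + 0 = 8)
V = 1/14 (V = 1/(6 + 8) = 1/14 ≈ 0.071429)
S(A) = -25/14 (S(A) = -25*1/14 = -25/14)
S(T(-10)) + ((-15 - 1*8) + 10)**2 = -25/14 + ((-15 - 1*8) + 10)**2 = -25/14 + ((-15 - 8) + 10)**2 = -25/14 + (-23 + 10)**2 = -25/14 + (-13)**2 = -25/14 + 169 = 2341/14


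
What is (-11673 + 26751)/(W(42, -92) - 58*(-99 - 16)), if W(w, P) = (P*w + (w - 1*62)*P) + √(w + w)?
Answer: 17513097/5396308 - 7539*√21/5396308 ≈ 3.2390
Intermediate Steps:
W(w, P) = P*w + P*(-62 + w) + √2*√w (W(w, P) = (P*w + (w - 62)*P) + √(2*w) = (P*w + (-62 + w)*P) + √2*√w = (P*w + P*(-62 + w)) + √2*√w = P*w + P*(-62 + w) + √2*√w)
(-11673 + 26751)/(W(42, -92) - 58*(-99 - 16)) = (-11673 + 26751)/((-62*(-92) + √2*√42 + 2*(-92)*42) - 58*(-99 - 16)) = 15078/((5704 + 2*√21 - 7728) - 58*(-115)) = 15078/((-2024 + 2*√21) + 6670) = 15078/(4646 + 2*√21)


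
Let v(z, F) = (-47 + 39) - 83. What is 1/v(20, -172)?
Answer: -1/91 ≈ -0.010989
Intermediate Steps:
v(z, F) = -91 (v(z, F) = -8 - 83 = -91)
1/v(20, -172) = 1/(-91) = -1/91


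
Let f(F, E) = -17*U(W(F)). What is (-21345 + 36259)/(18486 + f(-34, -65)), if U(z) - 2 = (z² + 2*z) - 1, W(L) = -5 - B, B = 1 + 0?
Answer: 14914/18061 ≈ 0.82576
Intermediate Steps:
B = 1
W(L) = -6 (W(L) = -5 - 1*1 = -5 - 1 = -6)
U(z) = 1 + z² + 2*z (U(z) = 2 + ((z² + 2*z) - 1) = 2 + (-1 + z² + 2*z) = 1 + z² + 2*z)
f(F, E) = -425 (f(F, E) = -17*(1 + (-6)² + 2*(-6)) = -17*(1 + 36 - 12) = -17*25 = -425)
(-21345 + 36259)/(18486 + f(-34, -65)) = (-21345 + 36259)/(18486 - 425) = 14914/18061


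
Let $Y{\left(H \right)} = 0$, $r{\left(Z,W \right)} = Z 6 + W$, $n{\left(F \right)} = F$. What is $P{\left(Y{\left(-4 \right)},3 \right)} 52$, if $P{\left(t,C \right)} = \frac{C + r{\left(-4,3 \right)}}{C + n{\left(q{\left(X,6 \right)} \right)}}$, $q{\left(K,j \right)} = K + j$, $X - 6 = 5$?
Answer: $- \frac{234}{5} \approx -46.8$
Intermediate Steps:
$X = 11$ ($X = 6 + 5 = 11$)
$r{\left(Z,W \right)} = W + 6 Z$ ($r{\left(Z,W \right)} = 6 Z + W = W + 6 Z$)
$P{\left(t,C \right)} = \frac{-21 + C}{17 + C}$ ($P{\left(t,C \right)} = \frac{C + \left(3 + 6 \left(-4\right)\right)}{C + \left(11 + 6\right)} = \frac{C + \left(3 - 24\right)}{C + 17} = \frac{C - 21}{17 + C} = \frac{-21 + C}{17 + C}$)
$P{\left(Y{\left(-4 \right)},3 \right)} 52 = \frac{-21 + 3}{17 + 3} \cdot 52 = \frac{1}{20} \left(-18\right) 52 = \left(- \frac{9}{10}\right) 52 = - \frac{234}{5}$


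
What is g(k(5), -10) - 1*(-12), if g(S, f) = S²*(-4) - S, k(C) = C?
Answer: -93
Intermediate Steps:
g(S, f) = -S - 4*S² (g(S, f) = -4*S² - S = -S - 4*S²)
g(k(5), -10) - 1*(-12) = -1*5*(1 + 4*5) - 1*(-12) = -1*5*(1 + 20) + 12 = -1*5*21 + 12 = -105 + 12 = -93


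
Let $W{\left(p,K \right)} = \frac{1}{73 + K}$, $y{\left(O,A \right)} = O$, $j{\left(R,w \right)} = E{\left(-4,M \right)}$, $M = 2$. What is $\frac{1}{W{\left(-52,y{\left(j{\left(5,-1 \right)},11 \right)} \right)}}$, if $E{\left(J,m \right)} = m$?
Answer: $75$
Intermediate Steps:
$j{\left(R,w \right)} = 2$
$\frac{1}{W{\left(-52,y{\left(j{\left(5,-1 \right)},11 \right)} \right)}} = \frac{1}{\frac{1}{73 + 2}} = \frac{1}{\frac{1}{75}} = 75$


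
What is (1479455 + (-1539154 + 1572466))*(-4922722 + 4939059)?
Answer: 24714074479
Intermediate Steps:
(1479455 + (-1539154 + 1572466))*(-4922722 + 4939059) = (1479455 + 33312)*16337 = 1512767*16337 = 24714074479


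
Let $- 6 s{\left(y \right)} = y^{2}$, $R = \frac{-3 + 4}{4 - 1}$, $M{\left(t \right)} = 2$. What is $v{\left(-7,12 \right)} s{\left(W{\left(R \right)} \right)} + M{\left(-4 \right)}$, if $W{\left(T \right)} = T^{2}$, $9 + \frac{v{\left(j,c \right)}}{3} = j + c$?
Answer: $\frac{164}{81} \approx 2.0247$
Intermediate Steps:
$v{\left(j,c \right)} = -27 + 3 c + 3 j$ ($v{\left(j,c \right)} = -27 + 3 \left(j + c\right) = -27 + 3 \left(c + j\right) = -27 + \left(3 c + 3 j\right) = -27 + 3 c + 3 j$)
$R = \frac{1}{3}$ ($R = 1 \cdot \frac{1}{3} = \frac{1}{3} \approx 0.33333$)
$s{\left(y \right)} = - \frac{y^{2}}{6}$
$v{\left(-7,12 \right)} s{\left(W{\left(R \right)} \right)} + M{\left(-4 \right)} = \left(-27 + 3 \cdot 12 + 3 \left(-7\right)\right) \left(- \frac{\left(\left(\frac{1}{3}\right)^{2}\right)^{2}}{6}\right) + 2 = \left(-27 + 36 - 21\right) \left(- \frac{1}{6 \cdot 81}\right) + 2 = - 12 \left(\left(- \frac{1}{6}\right) \frac{1}{81}\right) + 2 = \left(-12\right) \left(- \frac{1}{486}\right) + 2 = \frac{2}{81} + 2 = \frac{164}{81}$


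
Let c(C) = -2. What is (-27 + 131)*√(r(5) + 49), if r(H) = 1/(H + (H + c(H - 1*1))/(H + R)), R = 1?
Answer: 104*√5951/11 ≈ 729.35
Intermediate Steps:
r(H) = 1/(H + (-2 + H)/(1 + H)) (r(H) = 1/(H + (H - 2)/(H + 1)) = 1/(H + (-2 + H)/(1 + H)))
(-27 + 131)*√(r(5) + 49) = (-27 + 131)*√((1 + 5)/(-2 + 5² + 2*5) + 49) = 104*√(6/(-2 + 25 + 10) + 49) = 104*√(6/33 + 49) = 104*√((1/33)*6 + 49) = 104*√(2/11 + 49) = 104*√(541/11) = 104*(√5951/11) = 104*√5951/11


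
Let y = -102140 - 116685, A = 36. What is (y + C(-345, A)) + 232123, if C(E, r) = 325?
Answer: 13623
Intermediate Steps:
y = -218825
(y + C(-345, A)) + 232123 = (-218825 + 325) + 232123 = -218500 + 232123 = 13623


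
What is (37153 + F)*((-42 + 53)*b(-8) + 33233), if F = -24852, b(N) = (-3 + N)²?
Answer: 425171764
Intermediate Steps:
(37153 + F)*((-42 + 53)*b(-8) + 33233) = (37153 - 24852)*((-42 + 53)*(-3 - 8)² + 33233) = 12301*(11*(-11)² + 33233) = 12301*(11*121 + 33233) = 12301*(1331 + 33233) = 12301*34564 = 425171764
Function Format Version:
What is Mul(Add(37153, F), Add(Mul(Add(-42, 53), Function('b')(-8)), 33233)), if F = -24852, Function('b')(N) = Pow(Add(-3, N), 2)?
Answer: 425171764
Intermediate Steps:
Mul(Add(37153, F), Add(Mul(Add(-42, 53), Function('b')(-8)), 33233)) = Mul(Add(37153, -24852), Add(Mul(Add(-42, 53), Pow(Add(-3, -8), 2)), 33233)) = Mul(12301, Add(Mul(11, Pow(-11, 2)), 33233)) = Mul(12301, Add(Mul(11, 121), 33233)) = Mul(12301, Add(1331, 33233)) = Mul(12301, 34564) = 425171764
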